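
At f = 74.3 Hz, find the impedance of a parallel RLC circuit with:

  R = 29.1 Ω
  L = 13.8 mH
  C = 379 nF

Step 1 — Angular frequency: ω = 2π·f = 2π·74.3 = 466.8 rad/s.
Step 2 — Component impedances:
  R: Z = R = 29.1 Ω
  L: Z = jωL = j·466.8·0.0138 = 0 + j6.442 Ω
  C: Z = 1/(jωC) = -j/(ω·C) = 0 - j5652 Ω
Step 3 — Parallel combination: 1/Z_total = 1/R + 1/L + 1/C; Z_total = 1.363 + j6.148 Ω = 6.297∠77.5° Ω.

Z = 1.363 + j6.148 Ω = 6.297∠77.5° Ω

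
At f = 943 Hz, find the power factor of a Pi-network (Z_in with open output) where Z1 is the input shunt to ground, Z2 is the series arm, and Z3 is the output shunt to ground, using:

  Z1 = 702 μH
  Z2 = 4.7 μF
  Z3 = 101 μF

Step 1 — Angular frequency: ω = 2π·f = 2π·943 = 5925 rad/s.
Step 2 — Component impedances:
  Z1: Z = jωL = j·5925·0.000702 = 0 + j4.159 Ω
  Z2: Z = 1/(jωC) = -j/(ω·C) = 0 - j35.91 Ω
  Z3: Z = 1/(jωC) = -j/(ω·C) = 0 - j1.671 Ω
Step 3 — With open output, the series arm Z2 and the output shunt Z3 appear in series to ground: Z2 + Z3 = 0 - j37.58 Ω.
Step 4 — Parallel with input shunt Z1: Z_in = Z1 || (Z2 + Z3) = 0 + j4.677 Ω = 4.677∠90.0° Ω.
Step 5 — Power factor: PF = cos(φ) = Re(Z)/|Z| = -0/4.677 = -0.
Step 6 — Type: Im(Z) = 4.677 ⇒ lagging (phase φ = 90.0°).

PF = -0 (lagging, φ = 90.0°)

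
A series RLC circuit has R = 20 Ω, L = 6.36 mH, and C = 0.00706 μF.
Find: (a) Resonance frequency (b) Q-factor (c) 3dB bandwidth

Step 1 — Resonance condition Im(Z)=0 gives ω₀ = 1/√(LC).
Step 2 — ω₀ = 1/√(0.00636·7.06e-09) = 1.492e+05 rad/s.
Step 3 — f₀ = ω₀/(2π) = 2.375e+04 Hz.
Step 4 — Series Q: Q = ω₀L/R = 1.492e+05·0.00636/20 = 47.46.
Step 5 — 3dB bandwidth: Δω = ω₀/Q = 3145 rad/s; BW = Δω/(2π) = 500.5 Hz.

(a) f₀ = 2.375e+04 Hz  (b) Q = 47.46  (c) BW = 500.5 Hz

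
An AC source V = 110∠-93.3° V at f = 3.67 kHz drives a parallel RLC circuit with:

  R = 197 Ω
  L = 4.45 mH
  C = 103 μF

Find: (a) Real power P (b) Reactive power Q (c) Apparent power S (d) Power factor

Step 1 — Angular frequency: ω = 2π·f = 2π·3670 = 2.306e+04 rad/s.
Step 2 — Component impedances:
  R: Z = R = 197 Ω
  L: Z = jωL = j·2.306e+04·0.00445 = 0 + j102.6 Ω
  C: Z = 1/(jωC) = -j/(ω·C) = 0 - j0.421 Ω
Step 3 — Parallel combination: 1/Z_total = 1/R + 1/L + 1/C; Z_total = 0.0009073 - j0.4228 Ω = 0.4228∠-89.9° Ω.
Step 4 — Source phasor: V = 110∠-93.3° V = -6.332 - j109.8 V.
Step 5 — Current: I = V / Z = 259.7 - j15.54 A = 260.2∠-3.4° A.
Step 6 — Complex power: S = V·I* = 61.42 - j2.862e+04 VA.
Step 7 — Real power: P = Re(S) = 61.42 W.
Step 8 — Reactive power: Q = Im(S) = -2.862e+04 VAR.
Step 9 — Apparent power: |S| = 2.862e+04 VA.
Step 10 — Power factor: PF = P/|S| = 0.002146 (leading).

(a) P = 61.42 W  (b) Q = -2.862e+04 VAR  (c) S = 2.862e+04 VA  (d) PF = 0.002146 (leading)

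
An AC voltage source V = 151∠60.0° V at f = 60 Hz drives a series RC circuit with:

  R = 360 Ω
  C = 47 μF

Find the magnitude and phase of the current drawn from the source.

Step 1 — Angular frequency: ω = 2π·f = 2π·60 = 377 rad/s.
Step 2 — Component impedances:
  R: Z = R = 360 Ω
  C: Z = 1/(jωC) = -j/(ω·C) = 0 - j56.44 Ω
Step 3 — Series combination: Z_total = R + C = 360 - j56.44 Ω = 364.4∠-8.9° Ω.
Step 4 — Source phasor: V = 151∠60.0° V = 75.5 + j130.8 V.
Step 5 — Ohm's law: I = V / Z_total = (75.5 + j130.8) / (360 - j56.44) = 0.1491 + j0.3866 A.
Step 6 — Convert to polar: |I| = 0.4144 A, ∠I = 68.9°.

I = 0.4144∠68.9° A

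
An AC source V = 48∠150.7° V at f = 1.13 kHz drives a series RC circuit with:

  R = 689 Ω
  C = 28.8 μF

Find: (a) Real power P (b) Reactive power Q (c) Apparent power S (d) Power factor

Step 1 — Angular frequency: ω = 2π·f = 2π·1130 = 7100 rad/s.
Step 2 — Component impedances:
  R: Z = R = 689 Ω
  C: Z = 1/(jωC) = -j/(ω·C) = 0 - j4.89 Ω
Step 3 — Series combination: Z_total = R + C = 689 - j4.89 Ω = 689∠-0.4° Ω.
Step 4 — Source phasor: V = 48∠150.7° V = -41.86 + j23.49 V.
Step 5 — Current: I = V / Z = -0.06099 + j0.03366 A = 0.06966∠151.1° A.
Step 6 — Complex power: S = V·I* = 3.344 - j0.02373 VA.
Step 7 — Real power: P = Re(S) = 3.344 W.
Step 8 — Reactive power: Q = Im(S) = -0.02373 VAR.
Step 9 — Apparent power: |S| = 3.344 VA.
Step 10 — Power factor: PF = P/|S| = 1 (leading).

(a) P = 3.344 W  (b) Q = -0.02373 VAR  (c) S = 3.344 VA  (d) PF = 1 (leading)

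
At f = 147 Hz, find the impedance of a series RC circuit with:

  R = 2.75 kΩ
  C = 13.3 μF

Step 1 — Angular frequency: ω = 2π·f = 2π·147 = 923.6 rad/s.
Step 2 — Component impedances:
  R: Z = R = 2750 Ω
  C: Z = 1/(jωC) = -j/(ω·C) = 0 - j81.41 Ω
Step 3 — Series combination: Z_total = R + C = 2750 - j81.41 Ω = 2751∠-1.7° Ω.

Z = 2750 - j81.41 Ω = 2751∠-1.7° Ω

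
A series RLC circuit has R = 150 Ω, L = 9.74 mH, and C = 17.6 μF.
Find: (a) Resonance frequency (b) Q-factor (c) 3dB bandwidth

Step 1 — Resonance condition Im(Z)=0 gives ω₀ = 1/√(LC).
Step 2 — ω₀ = 1/√(0.00974·1.76e-05) = 2415 rad/s.
Step 3 — f₀ = ω₀/(2π) = 384.4 Hz.
Step 4 — Series Q: Q = ω₀L/R = 2415·0.00974/150 = 0.1568.
Step 5 — 3dB bandwidth: Δω = ω₀/Q = 1.54e+04 rad/s; BW = Δω/(2π) = 2451 Hz.

(a) f₀ = 384.4 Hz  (b) Q = 0.1568  (c) BW = 2451 Hz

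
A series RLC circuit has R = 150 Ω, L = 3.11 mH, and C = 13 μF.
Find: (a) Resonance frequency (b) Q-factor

Step 1 — Resonance condition Im(Z)=0 gives ω₀ = 1/√(LC).
Step 2 — ω₀ = 1/√(0.00311·1.3e-05) = 4973 rad/s.
Step 3 — f₀ = ω₀/(2π) = 791.5 Hz.
Step 4 — Series Q: Q = ω₀L/R = 4973·0.00311/150 = 0.1031.

(a) f₀ = 791.5 Hz  (b) Q = 0.1031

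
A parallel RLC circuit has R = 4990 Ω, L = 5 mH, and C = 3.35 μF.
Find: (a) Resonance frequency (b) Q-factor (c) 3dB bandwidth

Step 1 — Resonance: ω₀ = 1/√(LC) = 1/√(0.005·3.35e-06) = 7727 rad/s.
Step 2 — f₀ = ω₀/(2π) = 1230 Hz.
Step 3 — Parallel Q: Q = R/(ω₀L) = 4990/(7727·0.005) = 129.2.
Step 4 — Bandwidth: Δω = ω₀/Q = 59.82 rad/s; BW = Δω/(2π) = 9.521 Hz.

(a) f₀ = 1230 Hz  (b) Q = 129.2  (c) BW = 9.521 Hz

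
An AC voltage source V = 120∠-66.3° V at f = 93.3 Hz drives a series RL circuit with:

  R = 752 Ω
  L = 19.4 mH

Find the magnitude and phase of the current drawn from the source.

Step 1 — Angular frequency: ω = 2π·f = 2π·93.3 = 586.2 rad/s.
Step 2 — Component impedances:
  R: Z = R = 752 Ω
  L: Z = jωL = j·586.2·0.0194 = 0 + j11.37 Ω
Step 3 — Series combination: Z_total = R + L = 752 + j11.37 Ω = 752.1∠0.9° Ω.
Step 4 — Source phasor: V = 120∠-66.3° V = 48.23 - j109.9 V.
Step 5 — Ohm's law: I = V / Z_total = (48.23 - j109.9) / (752 + j11.37) = 0.06192 - j0.1471 A.
Step 6 — Convert to polar: |I| = 0.1596 A, ∠I = -67.2°.

I = 0.1596∠-67.2° A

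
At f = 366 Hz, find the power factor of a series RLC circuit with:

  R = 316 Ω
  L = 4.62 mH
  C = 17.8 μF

Step 1 — Angular frequency: ω = 2π·f = 2π·366 = 2300 rad/s.
Step 2 — Component impedances:
  R: Z = R = 316 Ω
  L: Z = jωL = j·2300·0.00462 = 0 + j10.62 Ω
  C: Z = 1/(jωC) = -j/(ω·C) = 0 - j24.43 Ω
Step 3 — Series combination: Z_total = R + L + C = 316 - j13.81 Ω = 316.3∠-2.5° Ω.
Step 4 — Power factor: PF = cos(φ) = Re(Z)/|Z| = 316/316.301 = 0.999.
Step 5 — Type: Im(Z) = -13.81 ⇒ leading (phase φ = -2.5°).

PF = 0.999 (leading, φ = -2.5°)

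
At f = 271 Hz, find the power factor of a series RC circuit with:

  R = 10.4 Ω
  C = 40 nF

Step 1 — Angular frequency: ω = 2π·f = 2π·271 = 1703 rad/s.
Step 2 — Component impedances:
  R: Z = R = 10.4 Ω
  C: Z = 1/(jωC) = -j/(ω·C) = 0 - j1.468e+04 Ω
Step 3 — Series combination: Z_total = R + C = 10.4 - j1.468e+04 Ω = 1.468e+04∠-90.0° Ω.
Step 4 — Power factor: PF = cos(φ) = Re(Z)/|Z| = 10.4/14682.2 = 0.0007083.
Step 5 — Type: Im(Z) = -1.468e+04 ⇒ leading (phase φ = -90.0°).

PF = 0.0007083 (leading, φ = -90.0°)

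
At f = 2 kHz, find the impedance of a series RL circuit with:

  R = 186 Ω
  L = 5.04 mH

Step 1 — Angular frequency: ω = 2π·f = 2π·2000 = 1.257e+04 rad/s.
Step 2 — Component impedances:
  R: Z = R = 186 Ω
  L: Z = jωL = j·1.257e+04·0.00504 = 0 + j63.33 Ω
Step 3 — Series combination: Z_total = R + L = 186 + j63.33 Ω = 196.5∠18.8° Ω.

Z = 186 + j63.33 Ω = 196.5∠18.8° Ω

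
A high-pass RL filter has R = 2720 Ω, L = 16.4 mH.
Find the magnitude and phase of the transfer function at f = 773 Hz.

Step 1 — Angular frequency: ω = 2π·773 = 4857 rad/s.
Step 2 — Transfer function: H(jω) = jωL/(R + jωL).
Step 3 — Numerator jωL = j·79.65; denominator R + jωL = 2720 + j79.65.
Step 4 — H = 0.0008568 + j0.02926.
Step 5 — Magnitude: |H| = 0.02927 (-30.7 dB); phase: φ = 88.3°.

|H| = 0.02927 (-30.7 dB), φ = 88.3°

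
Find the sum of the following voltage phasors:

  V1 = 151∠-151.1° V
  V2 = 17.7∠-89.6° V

Step 1 — Convert each phasor to rectangular form:
  V1 = 151·(cos(-151.1°) + j·sin(-151.1°)) = -132.2 - j72.98 V
  V2 = 17.7·(cos(-89.6°) + j·sin(-89.6°)) = 0.1236 - j17.7 V
Step 2 — Sum components: V_total = -132.1 - j90.68 V.
Step 3 — Convert to polar: |V_total| = 160.2 V, ∠V_total = -145.5°.

V_total = 160.2∠-145.5° V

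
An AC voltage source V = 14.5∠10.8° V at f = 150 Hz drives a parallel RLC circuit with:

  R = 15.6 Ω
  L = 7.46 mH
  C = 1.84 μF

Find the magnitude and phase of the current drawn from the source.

Step 1 — Angular frequency: ω = 2π·f = 2π·150 = 942.5 rad/s.
Step 2 — Component impedances:
  R: Z = R = 15.6 Ω
  L: Z = jωL = j·942.5·0.00746 = 0 + j7.031 Ω
  C: Z = 1/(jωC) = -j/(ω·C) = 0 - j576.6 Ω
Step 3 — Parallel combination: 1/Z_total = 1/R + 1/L + 1/C; Z_total = 2.688 + j5.891 Ω = 6.475∠65.5° Ω.
Step 4 — Source phasor: V = 14.5∠10.8° V = 14.24 + j2.717 V.
Step 5 — Ohm's law: I = V / Z_total = (14.24 + j2.717) / (2.688 + j5.891) = 1.295 - j1.827 A.
Step 6 — Convert to polar: |I| = 2.239 A, ∠I = -54.7°.

I = 2.239∠-54.7° A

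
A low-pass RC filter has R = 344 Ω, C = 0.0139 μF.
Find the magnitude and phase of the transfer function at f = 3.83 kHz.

Step 1 — Angular frequency: ω = 2π·3830 = 2.406e+04 rad/s.
Step 2 — Transfer function: H(jω) = 1/(1 + jωRC).
Step 3 — Denominator: 1 + jωRC = 1 + j·2.406e+04·344·1.39e-08 = 1 + j0.1151.
Step 4 — H = 0.9869 - j0.1136.
Step 5 — Magnitude: |H| = 0.9934 (-0.1 dB); phase: φ = -6.6°.

|H| = 0.9934 (-0.1 dB), φ = -6.6°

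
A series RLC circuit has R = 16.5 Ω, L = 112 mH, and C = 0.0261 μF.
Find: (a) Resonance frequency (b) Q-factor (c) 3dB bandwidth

Step 1 — Resonance condition Im(Z)=0 gives ω₀ = 1/√(LC).
Step 2 — ω₀ = 1/√(0.112·2.61e-08) = 1.85e+04 rad/s.
Step 3 — f₀ = ω₀/(2π) = 2944 Hz.
Step 4 — Series Q: Q = ω₀L/R = 1.85e+04·0.112/16.5 = 125.5.
Step 5 — 3dB bandwidth: Δω = ω₀/Q = 147.3 rad/s; BW = Δω/(2π) = 23.45 Hz.

(a) f₀ = 2944 Hz  (b) Q = 125.5  (c) BW = 23.45 Hz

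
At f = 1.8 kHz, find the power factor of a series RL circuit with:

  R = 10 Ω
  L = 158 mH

Step 1 — Angular frequency: ω = 2π·f = 2π·1800 = 1.131e+04 rad/s.
Step 2 — Component impedances:
  R: Z = R = 10 Ω
  L: Z = jωL = j·1.131e+04·0.158 = 0 + j1787 Ω
Step 3 — Series combination: Z_total = R + L = 10 + j1787 Ω = 1787∠89.7° Ω.
Step 4 — Power factor: PF = cos(φ) = Re(Z)/|Z| = 10/1787 = 0.005596.
Step 5 — Type: Im(Z) = 1787 ⇒ lagging (phase φ = 89.7°).

PF = 0.005596 (lagging, φ = 89.7°)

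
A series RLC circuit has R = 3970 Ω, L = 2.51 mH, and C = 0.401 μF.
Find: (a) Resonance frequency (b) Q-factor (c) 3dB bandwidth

Step 1 — Resonance condition Im(Z)=0 gives ω₀ = 1/√(LC).
Step 2 — ω₀ = 1/√(0.00251·4.01e-07) = 3.152e+04 rad/s.
Step 3 — f₀ = ω₀/(2π) = 5017 Hz.
Step 4 — Series Q: Q = ω₀L/R = 3.152e+04·0.00251/3970 = 0.01993.
Step 5 — 3dB bandwidth: Δω = ω₀/Q = 1.582e+06 rad/s; BW = Δω/(2π) = 2.517e+05 Hz.

(a) f₀ = 5017 Hz  (b) Q = 0.01993  (c) BW = 2.517e+05 Hz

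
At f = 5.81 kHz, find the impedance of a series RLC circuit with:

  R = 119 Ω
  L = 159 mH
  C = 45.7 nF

Step 1 — Angular frequency: ω = 2π·f = 2π·5810 = 3.651e+04 rad/s.
Step 2 — Component impedances:
  R: Z = R = 119 Ω
  L: Z = jωL = j·3.651e+04·0.159 = 0 + j5804 Ω
  C: Z = 1/(jωC) = -j/(ω·C) = 0 - j599.4 Ω
Step 3 — Series combination: Z_total = R + L + C = 119 + j5205 Ω = 5206∠88.7° Ω.

Z = 119 + j5205 Ω = 5206∠88.7° Ω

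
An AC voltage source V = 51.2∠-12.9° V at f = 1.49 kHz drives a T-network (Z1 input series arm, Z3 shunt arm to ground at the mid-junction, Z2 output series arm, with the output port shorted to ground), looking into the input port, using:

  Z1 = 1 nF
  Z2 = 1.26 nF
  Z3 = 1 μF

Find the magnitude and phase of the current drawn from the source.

Step 1 — Angular frequency: ω = 2π·f = 2π·1490 = 9362 rad/s.
Step 2 — Component impedances:
  Z1: Z = 1/(jωC) = -j/(ω·C) = 0 - j1.068e+05 Ω
  Z2: Z = 1/(jωC) = -j/(ω·C) = 0 - j8.477e+04 Ω
  Z3: Z = 1/(jωC) = -j/(ω·C) = 0 - j106.8 Ω
Step 3 — With the output port shorted to ground, the output series arm Z2 runs from the junction to ground; the shunt arm Z3 also runs from the junction to ground. They appear in parallel: Z3 || Z2 = 0 - j106.7 Ω.
Step 4 — Series with input arm Z1: Z_in = Z1 + (Z3 || Z2) = 0 - j1.069e+05 Ω = 1.069e+05∠-90.0° Ω.
Step 5 — Source phasor: V = 51.2∠-12.9° V = 49.91 - j11.43 V.
Step 6 — Ohm's law: I = V / Z_total = (49.91 - j11.43) / (0 - j1.069e+05) = 0.0001069 + j0.0004668 A.
Step 7 — Convert to polar: |I| = 0.0004789 A, ∠I = 77.1°.

I = 0.0004789∠77.1° A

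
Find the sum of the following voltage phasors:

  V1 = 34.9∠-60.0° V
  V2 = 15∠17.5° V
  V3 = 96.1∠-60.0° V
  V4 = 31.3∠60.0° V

Step 1 — Convert each phasor to rectangular form:
  V1 = 34.9·(cos(-60.0°) + j·sin(-60.0°)) = 17.45 - j30.22 V
  V2 = 15·(cos(17.5°) + j·sin(17.5°)) = 14.31 + j4.511 V
  V3 = 96.1·(cos(-60.0°) + j·sin(-60.0°)) = 48.05 - j83.23 V
  V4 = 31.3·(cos(60.0°) + j·sin(60.0°)) = 15.65 + j27.11 V
Step 2 — Sum components: V_total = 95.46 - j81.83 V.
Step 3 — Convert to polar: |V_total| = 125.7 V, ∠V_total = -40.6°.

V_total = 125.7∠-40.6° V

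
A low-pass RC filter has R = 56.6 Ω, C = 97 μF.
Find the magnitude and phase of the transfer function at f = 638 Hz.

Step 1 — Angular frequency: ω = 2π·638 = 4009 rad/s.
Step 2 — Transfer function: H(jω) = 1/(1 + jωRC).
Step 3 — Denominator: 1 + jωRC = 1 + j·4009·56.6·9.7e-05 = 1 + j22.01.
Step 4 — H = 0.00206 - j0.04534.
Step 5 — Magnitude: |H| = 0.04539 (-26.9 dB); phase: φ = -87.4°.

|H| = 0.04539 (-26.9 dB), φ = -87.4°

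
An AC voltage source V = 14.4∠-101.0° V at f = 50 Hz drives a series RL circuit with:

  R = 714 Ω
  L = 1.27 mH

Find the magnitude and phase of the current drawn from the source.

Step 1 — Angular frequency: ω = 2π·f = 2π·50 = 314.2 rad/s.
Step 2 — Component impedances:
  R: Z = R = 714 Ω
  L: Z = jωL = j·314.2·0.00127 = 0 + j0.399 Ω
Step 3 — Series combination: Z_total = R + L = 714 + j0.399 Ω = 714∠0.0° Ω.
Step 4 — Source phasor: V = 14.4∠-101.0° V = -2.748 - j14.14 V.
Step 5 — Ohm's law: I = V / Z_total = (-2.748 - j14.14) / (714 + j0.399) = -0.003859 - j0.0198 A.
Step 6 — Convert to polar: |I| = 0.02017 A, ∠I = -101.0°.

I = 0.02017∠-101.0° A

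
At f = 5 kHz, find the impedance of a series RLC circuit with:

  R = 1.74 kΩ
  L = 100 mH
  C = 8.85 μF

Step 1 — Angular frequency: ω = 2π·f = 2π·5000 = 3.142e+04 rad/s.
Step 2 — Component impedances:
  R: Z = R = 1740 Ω
  L: Z = jωL = j·3.142e+04·0.1 = 0 + j3142 Ω
  C: Z = 1/(jωC) = -j/(ω·C) = 0 - j3.597 Ω
Step 3 — Series combination: Z_total = R + L + C = 1740 + j3138 Ω = 3588∠61.0° Ω.

Z = 1740 + j3138 Ω = 3588∠61.0° Ω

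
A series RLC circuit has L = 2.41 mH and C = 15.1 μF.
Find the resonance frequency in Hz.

Step 1 — Resonance condition Im(Z)=0 gives ω₀ = 1/√(LC).
Step 2 — ω₀ = 1/√(0.00241·1.51e-05) = 5242 rad/s.
Step 3 — f₀ = ω₀/(2π) = 834.3 Hz.

f₀ = 834.3 Hz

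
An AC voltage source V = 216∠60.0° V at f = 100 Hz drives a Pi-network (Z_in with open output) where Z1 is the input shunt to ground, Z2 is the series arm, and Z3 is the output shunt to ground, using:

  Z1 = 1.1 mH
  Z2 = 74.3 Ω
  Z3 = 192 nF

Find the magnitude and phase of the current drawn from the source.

Step 1 — Angular frequency: ω = 2π·f = 2π·100 = 628.3 rad/s.
Step 2 — Component impedances:
  Z1: Z = jωL = j·628.3·0.0011 = 0 + j0.6912 Ω
  Z2: Z = R = 74.3 Ω
  Z3: Z = 1/(jωC) = -j/(ω·C) = 0 - j8289 Ω
Step 3 — With open output, the series arm Z2 and the output shunt Z3 appear in series to ground: Z2 + Z3 = 74.3 - j8289 Ω.
Step 4 — Parallel with input shunt Z1: Z_in = Z1 || (Z2 + Z3) = 5.166e-07 + j0.6912 Ω = 0.6912∠90.0° Ω.
Step 5 — Source phasor: V = 216∠60.0° V = 108 + j187.1 V.
Step 6 — Ohm's law: I = V / Z_total = (108 + j187.1) / (5.166e-07 + j0.6912) = 270.6 - j156.2 A.
Step 7 — Convert to polar: |I| = 312.5 A, ∠I = -30.0°.

I = 312.5∠-30.0° A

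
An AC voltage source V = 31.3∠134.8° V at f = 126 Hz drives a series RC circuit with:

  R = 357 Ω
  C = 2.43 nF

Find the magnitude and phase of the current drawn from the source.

Step 1 — Angular frequency: ω = 2π·f = 2π·126 = 791.7 rad/s.
Step 2 — Component impedances:
  R: Z = R = 357 Ω
  C: Z = 1/(jωC) = -j/(ω·C) = 0 - j5.198e+05 Ω
Step 3 — Series combination: Z_total = R + C = 357 - j5.198e+05 Ω = 5.198e+05∠-90.0° Ω.
Step 4 — Source phasor: V = 31.3∠134.8° V = -22.06 + j22.21 V.
Step 5 — Ohm's law: I = V / Z_total = (-22.06 + j22.21) / (357 - j5.198e+05) = -4.276e-05 - j4.24e-05 A.
Step 6 — Convert to polar: |I| = 6.021e-05 A, ∠I = -135.2°.

I = 6.021e-05∠-135.2° A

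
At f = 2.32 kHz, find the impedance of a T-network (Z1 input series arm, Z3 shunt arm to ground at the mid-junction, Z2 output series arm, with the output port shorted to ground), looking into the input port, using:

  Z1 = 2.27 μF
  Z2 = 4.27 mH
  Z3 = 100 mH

Step 1 — Angular frequency: ω = 2π·f = 2π·2320 = 1.458e+04 rad/s.
Step 2 — Component impedances:
  Z1: Z = 1/(jωC) = -j/(ω·C) = 0 - j30.22 Ω
  Z2: Z = jωL = j·1.458e+04·0.00427 = 0 + j62.24 Ω
  Z3: Z = jωL = j·1.458e+04·0.1 = 0 + j1458 Ω
Step 3 — With the output port shorted to ground, the output series arm Z2 runs from the junction to ground; the shunt arm Z3 also runs from the junction to ground. They appear in parallel: Z3 || Z2 = 0 + j59.69 Ω.
Step 4 — Series with input arm Z1: Z_in = Z1 + (Z3 || Z2) = 0 + j29.47 Ω = 29.47∠90.0° Ω.

Z = 0 + j29.47 Ω = 29.47∠90.0° Ω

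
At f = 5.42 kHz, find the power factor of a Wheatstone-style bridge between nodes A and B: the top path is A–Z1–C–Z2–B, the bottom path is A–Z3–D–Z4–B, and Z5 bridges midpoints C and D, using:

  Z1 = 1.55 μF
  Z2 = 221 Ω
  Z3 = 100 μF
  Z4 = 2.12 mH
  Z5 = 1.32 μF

Step 1 — Angular frequency: ω = 2π·f = 2π·5420 = 3.405e+04 rad/s.
Step 2 — Component impedances:
  Z1: Z = 1/(jωC) = -j/(ω·C) = 0 - j18.94 Ω
  Z2: Z = R = 221 Ω
  Z3: Z = 1/(jωC) = -j/(ω·C) = 0 - j0.2936 Ω
  Z4: Z = jωL = j·3.405e+04·0.00212 = 0 + j72.2 Ω
  Z5: Z = 1/(jωC) = -j/(ω·C) = 0 - j22.25 Ω
Step 3 — Bridge requires nodal analysis (the Z5 bridge couples midpoints C and D, so the two paths cannot be reduced to a simple series/parallel combination). Setting node B to ground and injecting 1 A at node A, the 3-node admittance system at A, C, D solves to V_A = Z_AB = 21.78 + j65.81 Ω = 69.32∠71.7° Ω.
Step 4 — Power factor: PF = cos(φ) = Re(Z)/|Z| = 21.775/69.317 = 0.3141.
Step 5 — Type: Im(Z) = 65.81 ⇒ lagging (phase φ = 71.7°).

PF = 0.3141 (lagging, φ = 71.7°)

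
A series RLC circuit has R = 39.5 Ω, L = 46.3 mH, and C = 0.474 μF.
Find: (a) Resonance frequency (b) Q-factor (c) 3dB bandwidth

Step 1 — Resonance: ω₀ = 1/√(LC) = 1/√(0.0463·4.74e-07) = 6750 rad/s.
Step 2 — f₀ = ω₀/(2π) = 1074 Hz.
Step 3 — Series Q: Q = ω₀L/R = 6750·0.0463/39.5 = 7.912.
Step 4 — Bandwidth: Δω = ω₀/Q = 853.1 rad/s; BW = Δω/(2π) = 135.8 Hz.

(a) f₀ = 1074 Hz  (b) Q = 7.912  (c) BW = 135.8 Hz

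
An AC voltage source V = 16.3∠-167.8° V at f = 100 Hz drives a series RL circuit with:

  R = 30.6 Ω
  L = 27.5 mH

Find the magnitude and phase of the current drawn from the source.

Step 1 — Angular frequency: ω = 2π·f = 2π·100 = 628.3 rad/s.
Step 2 — Component impedances:
  R: Z = R = 30.6 Ω
  L: Z = jωL = j·628.3·0.0275 = 0 + j17.28 Ω
Step 3 — Series combination: Z_total = R + L = 30.6 + j17.28 Ω = 35.14∠29.5° Ω.
Step 4 — Source phasor: V = 16.3∠-167.8° V = -15.93 - j3.445 V.
Step 5 — Ohm's law: I = V / Z_total = (-15.93 - j3.445) / (30.6 + j17.28) = -0.443 + j0.1376 A.
Step 6 — Convert to polar: |I| = 0.4638 A, ∠I = 162.7°.

I = 0.4638∠162.7° A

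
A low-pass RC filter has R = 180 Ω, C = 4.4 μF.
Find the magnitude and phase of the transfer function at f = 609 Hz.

Step 1 — Angular frequency: ω = 2π·609 = 3826 rad/s.
Step 2 — Transfer function: H(jω) = 1/(1 + jωRC).
Step 3 — Denominator: 1 + jωRC = 1 + j·3826·180·4.4e-06 = 1 + j3.031.
Step 4 — H = 0.09819 - j0.2976.
Step 5 — Magnitude: |H| = 0.3134 (-10.1 dB); phase: φ = -71.7°.

|H| = 0.3134 (-10.1 dB), φ = -71.7°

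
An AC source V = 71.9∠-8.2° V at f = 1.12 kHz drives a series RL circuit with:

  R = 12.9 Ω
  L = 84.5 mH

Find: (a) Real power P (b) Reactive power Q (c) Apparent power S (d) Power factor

Step 1 — Angular frequency: ω = 2π·f = 2π·1120 = 7037 rad/s.
Step 2 — Component impedances:
  R: Z = R = 12.9 Ω
  L: Z = jωL = j·7037·0.0845 = 0 + j594.6 Ω
Step 3 — Series combination: Z_total = R + L = 12.9 + j594.6 Ω = 594.8∠88.8° Ω.
Step 4 — Source phasor: V = 71.9∠-8.2° V = 71.16 - j10.26 V.
Step 5 — Current: I = V / Z = -0.01464 - j0.12 A = 0.1209∠-97.0° A.
Step 6 — Complex power: S = V·I* = 0.1885 + j8.69 VA.
Step 7 — Real power: P = Re(S) = 0.1885 W.
Step 8 — Reactive power: Q = Im(S) = 8.69 VAR.
Step 9 — Apparent power: |S| = 8.692 VA.
Step 10 — Power factor: PF = P/|S| = 0.02169 (lagging).

(a) P = 0.1885 W  (b) Q = 8.69 VAR  (c) S = 8.692 VA  (d) PF = 0.02169 (lagging)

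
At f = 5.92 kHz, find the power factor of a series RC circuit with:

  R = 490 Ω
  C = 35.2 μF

Step 1 — Angular frequency: ω = 2π·f = 2π·5920 = 3.72e+04 rad/s.
Step 2 — Component impedances:
  R: Z = R = 490 Ω
  C: Z = 1/(jωC) = -j/(ω·C) = 0 - j0.7638 Ω
Step 3 — Series combination: Z_total = R + C = 490 - j0.7638 Ω = 490∠-0.1° Ω.
Step 4 — Power factor: PF = cos(φ) = Re(Z)/|Z| = 490/490 = 1.
Step 5 — Type: Im(Z) = -0.7638 ⇒ leading (phase φ = -0.1°).

PF = 1 (leading, φ = -0.1°)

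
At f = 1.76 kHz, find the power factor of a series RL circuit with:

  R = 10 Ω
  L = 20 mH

Step 1 — Angular frequency: ω = 2π·f = 2π·1760 = 1.106e+04 rad/s.
Step 2 — Component impedances:
  R: Z = R = 10 Ω
  L: Z = jωL = j·1.106e+04·0.02 = 0 + j221.2 Ω
Step 3 — Series combination: Z_total = R + L = 10 + j221.2 Ω = 221.4∠87.4° Ω.
Step 4 — Power factor: PF = cos(φ) = Re(Z)/|Z| = 10/221.4 = 0.04517.
Step 5 — Type: Im(Z) = 221.2 ⇒ lagging (phase φ = 87.4°).

PF = 0.04517 (lagging, φ = 87.4°)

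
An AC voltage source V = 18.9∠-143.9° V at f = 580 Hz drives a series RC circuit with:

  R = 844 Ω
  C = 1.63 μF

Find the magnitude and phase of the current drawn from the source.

Step 1 — Angular frequency: ω = 2π·f = 2π·580 = 3644 rad/s.
Step 2 — Component impedances:
  R: Z = R = 844 Ω
  C: Z = 1/(jωC) = -j/(ω·C) = 0 - j168.3 Ω
Step 3 — Series combination: Z_total = R + C = 844 - j168.3 Ω = 860.6∠-11.3° Ω.
Step 4 — Source phasor: V = 18.9∠-143.9° V = -15.27 - j11.14 V.
Step 5 — Ohm's law: I = V / Z_total = (-15.27 - j11.14) / (844 - j168.3) = -0.01487 - j0.01616 A.
Step 6 — Convert to polar: |I| = 0.02196 A, ∠I = -132.6°.

I = 0.02196∠-132.6° A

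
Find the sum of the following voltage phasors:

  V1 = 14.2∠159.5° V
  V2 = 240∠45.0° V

Step 1 — Convert each phasor to rectangular form:
  V1 = 14.2·(cos(159.5°) + j·sin(159.5°)) = -13.3 + j4.973 V
  V2 = 240·(cos(45.0°) + j·sin(45.0°)) = 169.7 + j169.7 V
Step 2 — Sum components: V_total = 156.4 + j174.7 V.
Step 3 — Convert to polar: |V_total| = 234.5 V, ∠V_total = 48.2°.

V_total = 234.5∠48.2° V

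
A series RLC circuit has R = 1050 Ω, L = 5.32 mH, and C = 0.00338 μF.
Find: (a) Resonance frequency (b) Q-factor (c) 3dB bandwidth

Step 1 — Resonance condition Im(Z)=0 gives ω₀ = 1/√(LC).
Step 2 — ω₀ = 1/√(0.00532·3.38e-09) = 2.358e+05 rad/s.
Step 3 — f₀ = ω₀/(2π) = 3.753e+04 Hz.
Step 4 — Series Q: Q = ω₀L/R = 2.358e+05·0.00532/1050 = 1.195.
Step 5 — 3dB bandwidth: Δω = ω₀/Q = 1.974e+05 rad/s; BW = Δω/(2π) = 3.141e+04 Hz.

(a) f₀ = 3.753e+04 Hz  (b) Q = 1.195  (c) BW = 3.141e+04 Hz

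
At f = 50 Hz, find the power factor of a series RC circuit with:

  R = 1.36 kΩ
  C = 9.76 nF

Step 1 — Angular frequency: ω = 2π·f = 2π·50 = 314.2 rad/s.
Step 2 — Component impedances:
  R: Z = R = 1360 Ω
  C: Z = 1/(jωC) = -j/(ω·C) = 0 - j3.261e+05 Ω
Step 3 — Series combination: Z_total = R + C = 1360 - j3.261e+05 Ω = 3.261e+05∠-89.8° Ω.
Step 4 — Power factor: PF = cos(φ) = Re(Z)/|Z| = 1360/3.261e+05 = 0.00417.
Step 5 — Type: Im(Z) = -3.261e+05 ⇒ leading (phase φ = -89.8°).

PF = 0.00417 (leading, φ = -89.8°)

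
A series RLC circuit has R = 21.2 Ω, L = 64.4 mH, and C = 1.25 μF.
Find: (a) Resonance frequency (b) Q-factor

Step 1 — Resonance condition Im(Z)=0 gives ω₀ = 1/√(LC).
Step 2 — ω₀ = 1/√(0.0644·1.25e-06) = 3525 rad/s.
Step 3 — f₀ = ω₀/(2π) = 560.9 Hz.
Step 4 — Series Q: Q = ω₀L/R = 3525·0.0644/21.2 = 10.71.

(a) f₀ = 560.9 Hz  (b) Q = 10.71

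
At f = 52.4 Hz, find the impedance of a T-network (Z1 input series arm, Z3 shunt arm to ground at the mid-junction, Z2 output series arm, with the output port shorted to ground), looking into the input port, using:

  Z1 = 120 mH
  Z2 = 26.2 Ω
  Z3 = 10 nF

Step 1 — Angular frequency: ω = 2π·f = 2π·52.4 = 329.2 rad/s.
Step 2 — Component impedances:
  Z1: Z = jωL = j·329.2·0.12 = 0 + j39.51 Ω
  Z2: Z = R = 26.2 Ω
  Z3: Z = 1/(jωC) = -j/(ω·C) = 0 - j3.037e+05 Ω
Step 3 — With the output port shorted to ground, the output series arm Z2 runs from the junction to ground; the shunt arm Z3 also runs from the junction to ground. They appear in parallel: Z3 || Z2 = 26.2 - j0.00226 Ω.
Step 4 — Series with input arm Z1: Z_in = Z1 + (Z3 || Z2) = 26.2 + j39.51 Ω = 47.4∠56.4° Ω.

Z = 26.2 + j39.51 Ω = 47.4∠56.4° Ω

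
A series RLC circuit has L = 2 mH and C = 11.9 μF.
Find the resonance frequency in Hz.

Step 1 — Resonance condition Im(Z)=0 gives ω₀ = 1/√(LC).
Step 2 — ω₀ = 1/√(0.002·1.19e-05) = 6482 rad/s.
Step 3 — f₀ = ω₀/(2π) = 1032 Hz.

f₀ = 1032 Hz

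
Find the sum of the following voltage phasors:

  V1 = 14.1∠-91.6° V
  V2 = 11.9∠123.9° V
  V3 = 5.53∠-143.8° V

Step 1 — Convert each phasor to rectangular form:
  V1 = 14.1·(cos(-91.6°) + j·sin(-91.6°)) = -0.3937 - j14.09 V
  V2 = 11.9·(cos(123.9°) + j·sin(123.9°)) = -6.637 + j9.877 V
  V3 = 5.53·(cos(-143.8°) + j·sin(-143.8°)) = -4.462 - j3.266 V
Step 2 — Sum components: V_total = -11.49 - j7.483 V.
Step 3 — Convert to polar: |V_total| = 13.71 V, ∠V_total = -146.9°.

V_total = 13.71∠-146.9° V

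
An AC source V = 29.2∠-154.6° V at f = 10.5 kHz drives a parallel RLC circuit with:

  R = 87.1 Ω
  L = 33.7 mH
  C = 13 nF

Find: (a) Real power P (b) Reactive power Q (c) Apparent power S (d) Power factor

Step 1 — Angular frequency: ω = 2π·f = 2π·1.05e+04 = 6.597e+04 rad/s.
Step 2 — Component impedances:
  R: Z = R = 87.1 Ω
  L: Z = jωL = j·6.597e+04·0.0337 = 0 + j2223 Ω
  C: Z = 1/(jωC) = -j/(ω·C) = 0 - j1166 Ω
Step 3 — Parallel combination: 1/Z_total = 1/R + 1/L + 1/C; Z_total = 86.99 - j3.09 Ω = 87.05∠-2.0° Ω.
Step 4 — Source phasor: V = 29.2∠-154.6° V = -26.38 - j12.52 V.
Step 5 — Current: I = V / Z = -0.2977 - j0.1546 A = 0.3355∠-152.6° A.
Step 6 — Complex power: S = V·I* = 9.789 - j0.3478 VA.
Step 7 — Real power: P = Re(S) = 9.789 W.
Step 8 — Reactive power: Q = Im(S) = -0.3478 VAR.
Step 9 — Apparent power: |S| = 9.795 VA.
Step 10 — Power factor: PF = P/|S| = 0.9994 (leading).

(a) P = 9.789 W  (b) Q = -0.3478 VAR  (c) S = 9.795 VA  (d) PF = 0.9994 (leading)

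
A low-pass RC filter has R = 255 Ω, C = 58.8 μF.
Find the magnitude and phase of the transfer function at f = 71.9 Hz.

Step 1 — Angular frequency: ω = 2π·71.9 = 451.8 rad/s.
Step 2 — Transfer function: H(jω) = 1/(1 + jωRC).
Step 3 — Denominator: 1 + jωRC = 1 + j·451.8·255·5.88e-05 = 1 + j6.774.
Step 4 — H = 0.02133 - j0.1445.
Step 5 — Magnitude: |H| = 0.146 (-16.7 dB); phase: φ = -81.6°.

|H| = 0.146 (-16.7 dB), φ = -81.6°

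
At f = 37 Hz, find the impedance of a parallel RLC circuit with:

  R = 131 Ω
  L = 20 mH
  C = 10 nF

Step 1 — Angular frequency: ω = 2π·f = 2π·37 = 232.5 rad/s.
Step 2 — Component impedances:
  R: Z = R = 131 Ω
  L: Z = jωL = j·232.5·0.02 = 0 + j4.65 Ω
  C: Z = 1/(jωC) = -j/(ω·C) = 0 - j4.301e+05 Ω
Step 3 — Parallel combination: 1/Z_total = 1/R + 1/L + 1/C; Z_total = 0.1648 + j4.644 Ω = 4.647∠88.0° Ω.

Z = 0.1648 + j4.644 Ω = 4.647∠88.0° Ω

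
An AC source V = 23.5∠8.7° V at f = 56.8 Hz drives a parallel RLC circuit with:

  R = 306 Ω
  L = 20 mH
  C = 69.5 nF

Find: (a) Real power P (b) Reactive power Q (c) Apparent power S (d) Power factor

Step 1 — Angular frequency: ω = 2π·f = 2π·56.8 = 356.9 rad/s.
Step 2 — Component impedances:
  R: Z = R = 306 Ω
  L: Z = jωL = j·356.9·0.02 = 0 + j7.138 Ω
  C: Z = 1/(jωC) = -j/(ω·C) = 0 - j4.032e+04 Ω
Step 3 — Parallel combination: 1/Z_total = 1/R + 1/L + 1/C; Z_total = 0.1665 + j7.135 Ω = 7.137∠88.7° Ω.
Step 4 — Source phasor: V = 23.5∠8.7° V = 23.23 + j3.555 V.
Step 5 — Current: I = V / Z = 0.5738 - j3.242 A = 3.293∠-80.0° A.
Step 6 — Complex power: S = V·I* = 1.805 + j77.36 VA.
Step 7 — Real power: P = Re(S) = 1.805 W.
Step 8 — Reactive power: Q = Im(S) = 77.36 VAR.
Step 9 — Apparent power: |S| = 77.38 VA.
Step 10 — Power factor: PF = P/|S| = 0.02332 (lagging).

(a) P = 1.805 W  (b) Q = 77.36 VAR  (c) S = 77.38 VA  (d) PF = 0.02332 (lagging)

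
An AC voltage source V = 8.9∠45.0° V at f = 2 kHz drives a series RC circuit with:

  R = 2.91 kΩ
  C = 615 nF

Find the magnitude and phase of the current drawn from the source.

Step 1 — Angular frequency: ω = 2π·f = 2π·2000 = 1.257e+04 rad/s.
Step 2 — Component impedances:
  R: Z = R = 2910 Ω
  C: Z = 1/(jωC) = -j/(ω·C) = 0 - j129.4 Ω
Step 3 — Series combination: Z_total = R + C = 2910 - j129.4 Ω = 2913∠-2.5° Ω.
Step 4 — Source phasor: V = 8.9∠45.0° V = 6.293 + j6.293 V.
Step 5 — Ohm's law: I = V / Z_total = (6.293 + j6.293) / (2910 - j129.4) = 0.002062 + j0.002254 A.
Step 6 — Convert to polar: |I| = 0.003055 A, ∠I = 47.5°.

I = 0.003055∠47.5° A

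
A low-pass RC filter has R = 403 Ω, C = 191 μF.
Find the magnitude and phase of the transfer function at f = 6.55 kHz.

Step 1 — Angular frequency: ω = 2π·6550 = 4.115e+04 rad/s.
Step 2 — Transfer function: H(jω) = 1/(1 + jωRC).
Step 3 — Denominator: 1 + jωRC = 1 + j·4.115e+04·403·0.000191 = 1 + j3168.
Step 4 — H = 9.965e-08 - j0.0003157.
Step 5 — Magnitude: |H| = 0.0003157 (-70.0 dB); phase: φ = -90.0°.

|H| = 0.0003157 (-70.0 dB), φ = -90.0°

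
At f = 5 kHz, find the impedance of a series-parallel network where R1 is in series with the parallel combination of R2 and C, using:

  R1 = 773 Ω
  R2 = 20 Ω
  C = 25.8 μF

Step 1 — Angular frequency: ω = 2π·f = 2π·5000 = 3.142e+04 rad/s.
Step 2 — Component impedances:
  R1: Z = R = 773 Ω
  R2: Z = R = 20 Ω
  C: Z = 1/(jωC) = -j/(ω·C) = 0 - j1.234 Ω
Step 3 — Parallel branch: R2 || C = 1/(1/R2 + 1/C) = 0.07582 - j1.229 Ω.
Step 4 — Series with R1: Z_total = R1 + (R2 || C) = 773.1 - j1.229 Ω = 773.1∠-0.1° Ω.

Z = 773.1 - j1.229 Ω = 773.1∠-0.1° Ω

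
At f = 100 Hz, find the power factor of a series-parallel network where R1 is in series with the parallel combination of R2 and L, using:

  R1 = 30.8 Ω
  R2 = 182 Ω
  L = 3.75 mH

Step 1 — Angular frequency: ω = 2π·f = 2π·100 = 628.3 rad/s.
Step 2 — Component impedances:
  R1: Z = R = 30.8 Ω
  R2: Z = R = 182 Ω
  L: Z = jωL = j·628.3·0.00375 = 0 + j2.356 Ω
Step 3 — Parallel branch: R2 || L = 1/(1/R2 + 1/L) = 0.0305 + j2.356 Ω.
Step 4 — Series with R1: Z_total = R1 + (R2 || L) = 30.83 + j2.356 Ω = 30.92∠4.4° Ω.
Step 5 — Power factor: PF = cos(φ) = Re(Z)/|Z| = 30.83/30.92 = 0.9971.
Step 6 — Type: Im(Z) = 2.356 ⇒ lagging (phase φ = 4.4°).

PF = 0.9971 (lagging, φ = 4.4°)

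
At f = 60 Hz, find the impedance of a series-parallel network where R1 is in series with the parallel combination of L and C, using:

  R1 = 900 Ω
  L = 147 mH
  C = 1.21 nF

Step 1 — Angular frequency: ω = 2π·f = 2π·60 = 377 rad/s.
Step 2 — Component impedances:
  R1: Z = R = 900 Ω
  L: Z = jωL = j·377·0.147 = 0 + j55.42 Ω
  C: Z = 1/(jωC) = -j/(ω·C) = 0 - j2.192e+06 Ω
Step 3 — Parallel branch: L || C = 1/(1/L + 1/C) = 0 + j55.42 Ω.
Step 4 — Series with R1: Z_total = R1 + (L || C) = 900 + j55.42 Ω = 901.7∠3.5° Ω.

Z = 900 + j55.42 Ω = 901.7∠3.5° Ω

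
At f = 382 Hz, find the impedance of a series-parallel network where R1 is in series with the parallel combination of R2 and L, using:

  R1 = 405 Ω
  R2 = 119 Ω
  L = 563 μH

Step 1 — Angular frequency: ω = 2π·f = 2π·382 = 2400 rad/s.
Step 2 — Component impedances:
  R1: Z = R = 405 Ω
  R2: Z = R = 119 Ω
  L: Z = jωL = j·2400·0.000563 = 0 + j1.351 Ω
Step 3 — Parallel branch: R2 || L = 1/(1/R2 + 1/L) = 0.01534 + j1.351 Ω.
Step 4 — Series with R1: Z_total = R1 + (R2 || L) = 405 + j1.351 Ω = 405∠0.2° Ω.

Z = 405 + j1.351 Ω = 405∠0.2° Ω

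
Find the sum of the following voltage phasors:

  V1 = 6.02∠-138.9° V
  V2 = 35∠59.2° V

Step 1 — Convert each phasor to rectangular form:
  V1 = 6.02·(cos(-138.9°) + j·sin(-138.9°)) = -4.536 - j3.957 V
  V2 = 35·(cos(59.2°) + j·sin(59.2°)) = 17.92 + j30.06 V
Step 2 — Sum components: V_total = 13.39 + j26.11 V.
Step 3 — Convert to polar: |V_total| = 29.34 V, ∠V_total = 62.9°.

V_total = 29.34∠62.9° V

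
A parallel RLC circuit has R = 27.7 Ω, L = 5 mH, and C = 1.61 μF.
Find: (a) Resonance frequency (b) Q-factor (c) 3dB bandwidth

Step 1 — Resonance: ω₀ = 1/√(LC) = 1/√(0.005·1.61e-06) = 1.115e+04 rad/s.
Step 2 — f₀ = ω₀/(2π) = 1774 Hz.
Step 3 — Parallel Q: Q = R/(ω₀L) = 27.7/(1.115e+04·0.005) = 0.4971.
Step 4 — Bandwidth: Δω = ω₀/Q = 2.242e+04 rad/s; BW = Δω/(2π) = 3569 Hz.

(a) f₀ = 1774 Hz  (b) Q = 0.4971  (c) BW = 3569 Hz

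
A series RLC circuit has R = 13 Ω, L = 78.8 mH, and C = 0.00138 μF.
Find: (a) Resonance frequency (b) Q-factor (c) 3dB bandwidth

Step 1 — Resonance condition Im(Z)=0 gives ω₀ = 1/√(LC).
Step 2 — ω₀ = 1/√(0.0788·1.38e-09) = 9.59e+04 rad/s.
Step 3 — f₀ = ω₀/(2π) = 1.526e+04 Hz.
Step 4 — Series Q: Q = ω₀L/R = 9.59e+04·0.0788/13 = 581.3.
Step 5 — 3dB bandwidth: Δω = ω₀/Q = 165 rad/s; BW = Δω/(2π) = 26.26 Hz.

(a) f₀ = 1.526e+04 Hz  (b) Q = 581.3  (c) BW = 26.26 Hz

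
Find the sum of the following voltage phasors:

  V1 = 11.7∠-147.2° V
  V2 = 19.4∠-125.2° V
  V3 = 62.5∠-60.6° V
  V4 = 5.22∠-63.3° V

Step 1 — Convert each phasor to rectangular form:
  V1 = 11.7·(cos(-147.2°) + j·sin(-147.2°)) = -9.835 - j6.338 V
  V2 = 19.4·(cos(-125.2°) + j·sin(-125.2°)) = -11.18 - j15.85 V
  V3 = 62.5·(cos(-60.6°) + j·sin(-60.6°)) = 30.68 - j54.45 V
  V4 = 5.22·(cos(-63.3°) + j·sin(-63.3°)) = 2.345 - j4.663 V
Step 2 — Sum components: V_total = 12.01 - j81.3 V.
Step 3 — Convert to polar: |V_total| = 82.19 V, ∠V_total = -81.6°.

V_total = 82.19∠-81.6° V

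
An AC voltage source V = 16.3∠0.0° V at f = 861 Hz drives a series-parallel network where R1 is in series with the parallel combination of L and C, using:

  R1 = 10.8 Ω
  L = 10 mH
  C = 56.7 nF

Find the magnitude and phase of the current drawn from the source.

Step 1 — Angular frequency: ω = 2π·f = 2π·861 = 5410 rad/s.
Step 2 — Component impedances:
  R1: Z = R = 10.8 Ω
  L: Z = jωL = j·5410·0.01 = 0 + j54.1 Ω
  C: Z = 1/(jωC) = -j/(ω·C) = 0 - j3260 Ω
Step 3 — Parallel branch: L || C = 1/(1/L + 1/C) = 0 + j55.01 Ω.
Step 4 — Series with R1: Z_total = R1 + (L || C) = 10.8 + j55.01 Ω = 56.06∠78.9° Ω.
Step 5 — Source phasor: V = 16.3∠0.0° V = 16.3 V.
Step 6 — Ohm's law: I = V / Z_total = (16.3) / (10.8 + j55.01) = 0.05601 - j0.2853 A.
Step 7 — Convert to polar: |I| = 0.2908 A, ∠I = -78.9°.

I = 0.2908∠-78.9° A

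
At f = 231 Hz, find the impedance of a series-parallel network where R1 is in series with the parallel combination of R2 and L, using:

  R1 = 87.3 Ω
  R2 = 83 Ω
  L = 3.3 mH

Step 1 — Angular frequency: ω = 2π·f = 2π·231 = 1451 rad/s.
Step 2 — Component impedances:
  R1: Z = R = 87.3 Ω
  R2: Z = R = 83 Ω
  L: Z = jωL = j·1451·0.0033 = 0 + j4.79 Ω
Step 3 — Parallel branch: R2 || L = 1/(1/R2 + 1/L) = 0.2755 + j4.774 Ω.
Step 4 — Series with R1: Z_total = R1 + (R2 || L) = 87.58 + j4.774 Ω = 87.71∠3.1° Ω.

Z = 87.58 + j4.774 Ω = 87.71∠3.1° Ω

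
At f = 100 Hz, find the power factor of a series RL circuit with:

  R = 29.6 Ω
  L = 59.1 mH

Step 1 — Angular frequency: ω = 2π·f = 2π·100 = 628.3 rad/s.
Step 2 — Component impedances:
  R: Z = R = 29.6 Ω
  L: Z = jωL = j·628.3·0.0591 = 0 + j37.13 Ω
Step 3 — Series combination: Z_total = R + L = 29.6 + j37.13 Ω = 47.49∠51.4° Ω.
Step 4 — Power factor: PF = cos(φ) = Re(Z)/|Z| = 29.6/47.49 = 0.6233.
Step 5 — Type: Im(Z) = 37.13 ⇒ lagging (phase φ = 51.4°).

PF = 0.6233 (lagging, φ = 51.4°)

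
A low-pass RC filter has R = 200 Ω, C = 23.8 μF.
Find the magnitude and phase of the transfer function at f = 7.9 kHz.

Step 1 — Angular frequency: ω = 2π·7900 = 4.964e+04 rad/s.
Step 2 — Transfer function: H(jω) = 1/(1 + jωRC).
Step 3 — Denominator: 1 + jωRC = 1 + j·4.964e+04·200·2.38e-05 = 1 + j236.3.
Step 4 — H = 1.791e-05 - j0.004232.
Step 5 — Magnitude: |H| = 0.004232 (-47.5 dB); phase: φ = -89.8°.

|H| = 0.004232 (-47.5 dB), φ = -89.8°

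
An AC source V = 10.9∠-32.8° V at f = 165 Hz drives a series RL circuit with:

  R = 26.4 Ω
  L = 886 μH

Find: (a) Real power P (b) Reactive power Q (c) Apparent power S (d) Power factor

Step 1 — Angular frequency: ω = 2π·f = 2π·165 = 1037 rad/s.
Step 2 — Component impedances:
  R: Z = R = 26.4 Ω
  L: Z = jωL = j·1037·0.000886 = 0 + j0.9185 Ω
Step 3 — Series combination: Z_total = R + L = 26.4 + j0.9185 Ω = 26.42∠2.0° Ω.
Step 4 — Source phasor: V = 10.9∠-32.8° V = 9.162 - j5.905 V.
Step 5 — Current: I = V / Z = 0.3389 - j0.2354 A = 0.4126∠-34.8° A.
Step 6 — Complex power: S = V·I* = 4.495 + j0.1564 VA.
Step 7 — Real power: P = Re(S) = 4.495 W.
Step 8 — Reactive power: Q = Im(S) = 0.1564 VAR.
Step 9 — Apparent power: |S| = 4.498 VA.
Step 10 — Power factor: PF = P/|S| = 0.9994 (lagging).

(a) P = 4.495 W  (b) Q = 0.1564 VAR  (c) S = 4.498 VA  (d) PF = 0.9994 (lagging)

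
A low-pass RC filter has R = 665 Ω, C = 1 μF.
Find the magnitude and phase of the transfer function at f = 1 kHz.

Step 1 — Angular frequency: ω = 2π·1000 = 6283 rad/s.
Step 2 — Transfer function: H(jω) = 1/(1 + jωRC).
Step 3 — Denominator: 1 + jωRC = 1 + j·6283·665·1e-06 = 1 + j4.178.
Step 4 — H = 0.05418 - j0.2264.
Step 5 — Magnitude: |H| = 0.2328 (-12.7 dB); phase: φ = -76.5°.

|H| = 0.2328 (-12.7 dB), φ = -76.5°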